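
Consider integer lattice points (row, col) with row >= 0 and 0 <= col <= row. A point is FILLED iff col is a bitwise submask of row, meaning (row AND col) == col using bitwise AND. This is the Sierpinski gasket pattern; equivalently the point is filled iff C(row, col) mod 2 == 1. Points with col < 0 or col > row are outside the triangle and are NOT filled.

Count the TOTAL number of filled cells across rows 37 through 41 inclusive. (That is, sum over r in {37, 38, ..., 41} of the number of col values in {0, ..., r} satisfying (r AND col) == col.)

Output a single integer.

r37=100101 pc3: +8 =8
r38=100110 pc3: +8 =16
r39=100111 pc4: +16 =32
r40=101000 pc2: +4 =36
r41=101001 pc3: +8 =44

Answer: 44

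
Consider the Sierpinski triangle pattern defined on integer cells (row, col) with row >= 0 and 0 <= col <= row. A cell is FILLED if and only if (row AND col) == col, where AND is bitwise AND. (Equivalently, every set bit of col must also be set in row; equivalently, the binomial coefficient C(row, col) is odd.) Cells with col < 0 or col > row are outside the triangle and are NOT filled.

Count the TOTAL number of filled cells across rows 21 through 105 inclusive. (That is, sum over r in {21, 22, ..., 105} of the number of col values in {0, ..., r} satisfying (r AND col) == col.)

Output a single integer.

r21=10101 pc3: +8 =8
r22=10110 pc3: +8 =16
r23=10111 pc4: +16 =32
r24=11000 pc2: +4 =36
r25=11001 pc3: +8 =44
r26=11010 pc3: +8 =52
r27=11011 pc4: +16 =68
r28=11100 pc3: +8 =76
r29=11101 pc4: +16 =92
r30=11110 pc4: +16 =108
r31=11111 pc5: +32 =140
r32=100000 pc1: +2 =142
r33=100001 pc2: +4 =146
r34=100010 pc2: +4 =150
r35=100011 pc3: +8 =158
r36=100100 pc2: +4 =162
r37=100101 pc3: +8 =170
r38=100110 pc3: +8 =178
r39=100111 pc4: +16 =194
r40=101000 pc2: +4 =198
r41=101001 pc3: +8 =206
r42=101010 pc3: +8 =214
r43=101011 pc4: +16 =230
r44=101100 pc3: +8 =238
r45=101101 pc4: +16 =254
r46=101110 pc4: +16 =270
r47=101111 pc5: +32 =302
r48=110000 pc2: +4 =306
r49=110001 pc3: +8 =314
r50=110010 pc3: +8 =322
r51=110011 pc4: +16 =338
r52=110100 pc3: +8 =346
r53=110101 pc4: +16 =362
r54=110110 pc4: +16 =378
r55=110111 pc5: +32 =410
r56=111000 pc3: +8 =418
r57=111001 pc4: +16 =434
r58=111010 pc4: +16 =450
r59=111011 pc5: +32 =482
r60=111100 pc4: +16 =498
r61=111101 pc5: +32 =530
r62=111110 pc5: +32 =562
r63=111111 pc6: +64 =626
r64=1000000 pc1: +2 =628
r65=1000001 pc2: +4 =632
r66=1000010 pc2: +4 =636
r67=1000011 pc3: +8 =644
r68=1000100 pc2: +4 =648
r69=1000101 pc3: +8 =656
r70=1000110 pc3: +8 =664
r71=1000111 pc4: +16 =680
r72=1001000 pc2: +4 =684
r73=1001001 pc3: +8 =692
r74=1001010 pc3: +8 =700
r75=1001011 pc4: +16 =716
r76=1001100 pc3: +8 =724
r77=1001101 pc4: +16 =740
r78=1001110 pc4: +16 =756
r79=1001111 pc5: +32 =788
r80=1010000 pc2: +4 =792
r81=1010001 pc3: +8 =800
r82=1010010 pc3: +8 =808
r83=1010011 pc4: +16 =824
r84=1010100 pc3: +8 =832
r85=1010101 pc4: +16 =848
r86=1010110 pc4: +16 =864
r87=1010111 pc5: +32 =896
r88=1011000 pc3: +8 =904
r89=1011001 pc4: +16 =920
r90=1011010 pc4: +16 =936
r91=1011011 pc5: +32 =968
r92=1011100 pc4: +16 =984
r93=1011101 pc5: +32 =1016
r94=1011110 pc5: +32 =1048
r95=1011111 pc6: +64 =1112
r96=1100000 pc2: +4 =1116
r97=1100001 pc3: +8 =1124
r98=1100010 pc3: +8 =1132
r99=1100011 pc4: +16 =1148
r100=1100100 pc3: +8 =1156
r101=1100101 pc4: +16 =1172
r102=1100110 pc4: +16 =1188
r103=1100111 pc5: +32 =1220
r104=1101000 pc3: +8 =1228
r105=1101001 pc4: +16 =1244

Answer: 1244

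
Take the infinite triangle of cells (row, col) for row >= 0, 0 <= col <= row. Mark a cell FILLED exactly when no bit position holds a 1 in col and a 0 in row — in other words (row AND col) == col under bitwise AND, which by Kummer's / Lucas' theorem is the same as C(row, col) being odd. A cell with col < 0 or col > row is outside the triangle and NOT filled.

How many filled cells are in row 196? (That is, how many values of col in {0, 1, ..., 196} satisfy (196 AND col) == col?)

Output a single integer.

Answer: 8

Derivation:
196 in binary = 11000100
popcount(196) = number of 1-bits in 11000100 = 3
A col c satisfies (196 AND c) == c iff every set bit of c is also set in 196; each of the 3 set bits of 196 can independently be on or off in c.
count = 2^3 = 8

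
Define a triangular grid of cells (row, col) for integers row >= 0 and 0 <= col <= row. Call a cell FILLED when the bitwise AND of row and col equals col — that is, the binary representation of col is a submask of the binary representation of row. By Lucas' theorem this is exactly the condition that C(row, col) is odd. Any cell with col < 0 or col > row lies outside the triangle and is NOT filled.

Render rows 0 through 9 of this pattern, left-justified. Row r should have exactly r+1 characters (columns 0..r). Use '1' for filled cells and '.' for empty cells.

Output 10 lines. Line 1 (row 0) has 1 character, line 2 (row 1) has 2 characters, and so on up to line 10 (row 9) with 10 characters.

Answer: 1
11
1.1
1111
1...1
11..11
1.1.1.1
11111111
1.......1
11......11

Derivation:
r0=0: 1
r1=1: 11
r2=10: 1.1
r3=11: 1111
r4=100: 1...1
r5=101: 11..11
r6=110: 1.1.1.1
r7=111: 11111111
r8=1000: 1.......1
r9=1001: 11......11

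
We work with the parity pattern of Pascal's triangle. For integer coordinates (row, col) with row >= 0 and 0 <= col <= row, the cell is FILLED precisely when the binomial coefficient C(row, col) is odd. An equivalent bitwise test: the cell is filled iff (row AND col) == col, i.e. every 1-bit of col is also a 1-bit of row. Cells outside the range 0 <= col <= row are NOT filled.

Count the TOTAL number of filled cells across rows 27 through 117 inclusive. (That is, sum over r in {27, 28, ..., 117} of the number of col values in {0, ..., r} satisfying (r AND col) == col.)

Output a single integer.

Answer: 1504

Derivation:
r27=11011 pc4: +16 =16
r28=11100 pc3: +8 =24
r29=11101 pc4: +16 =40
r30=11110 pc4: +16 =56
r31=11111 pc5: +32 =88
r32=100000 pc1: +2 =90
r33=100001 pc2: +4 =94
r34=100010 pc2: +4 =98
r35=100011 pc3: +8 =106
r36=100100 pc2: +4 =110
r37=100101 pc3: +8 =118
r38=100110 pc3: +8 =126
r39=100111 pc4: +16 =142
r40=101000 pc2: +4 =146
r41=101001 pc3: +8 =154
r42=101010 pc3: +8 =162
r43=101011 pc4: +16 =178
r44=101100 pc3: +8 =186
r45=101101 pc4: +16 =202
r46=101110 pc4: +16 =218
r47=101111 pc5: +32 =250
r48=110000 pc2: +4 =254
r49=110001 pc3: +8 =262
r50=110010 pc3: +8 =270
r51=110011 pc4: +16 =286
r52=110100 pc3: +8 =294
r53=110101 pc4: +16 =310
r54=110110 pc4: +16 =326
r55=110111 pc5: +32 =358
r56=111000 pc3: +8 =366
r57=111001 pc4: +16 =382
r58=111010 pc4: +16 =398
r59=111011 pc5: +32 =430
r60=111100 pc4: +16 =446
r61=111101 pc5: +32 =478
r62=111110 pc5: +32 =510
r63=111111 pc6: +64 =574
r64=1000000 pc1: +2 =576
r65=1000001 pc2: +4 =580
r66=1000010 pc2: +4 =584
r67=1000011 pc3: +8 =592
r68=1000100 pc2: +4 =596
r69=1000101 pc3: +8 =604
r70=1000110 pc3: +8 =612
r71=1000111 pc4: +16 =628
r72=1001000 pc2: +4 =632
r73=1001001 pc3: +8 =640
r74=1001010 pc3: +8 =648
r75=1001011 pc4: +16 =664
r76=1001100 pc3: +8 =672
r77=1001101 pc4: +16 =688
r78=1001110 pc4: +16 =704
r79=1001111 pc5: +32 =736
r80=1010000 pc2: +4 =740
r81=1010001 pc3: +8 =748
r82=1010010 pc3: +8 =756
r83=1010011 pc4: +16 =772
r84=1010100 pc3: +8 =780
r85=1010101 pc4: +16 =796
r86=1010110 pc4: +16 =812
r87=1010111 pc5: +32 =844
r88=1011000 pc3: +8 =852
r89=1011001 pc4: +16 =868
r90=1011010 pc4: +16 =884
r91=1011011 pc5: +32 =916
r92=1011100 pc4: +16 =932
r93=1011101 pc5: +32 =964
r94=1011110 pc5: +32 =996
r95=1011111 pc6: +64 =1060
r96=1100000 pc2: +4 =1064
r97=1100001 pc3: +8 =1072
r98=1100010 pc3: +8 =1080
r99=1100011 pc4: +16 =1096
r100=1100100 pc3: +8 =1104
r101=1100101 pc4: +16 =1120
r102=1100110 pc4: +16 =1136
r103=1100111 pc5: +32 =1168
r104=1101000 pc3: +8 =1176
r105=1101001 pc4: +16 =1192
r106=1101010 pc4: +16 =1208
r107=1101011 pc5: +32 =1240
r108=1101100 pc4: +16 =1256
r109=1101101 pc5: +32 =1288
r110=1101110 pc5: +32 =1320
r111=1101111 pc6: +64 =1384
r112=1110000 pc3: +8 =1392
r113=1110001 pc4: +16 =1408
r114=1110010 pc4: +16 =1424
r115=1110011 pc5: +32 =1456
r116=1110100 pc4: +16 =1472
r117=1110101 pc5: +32 =1504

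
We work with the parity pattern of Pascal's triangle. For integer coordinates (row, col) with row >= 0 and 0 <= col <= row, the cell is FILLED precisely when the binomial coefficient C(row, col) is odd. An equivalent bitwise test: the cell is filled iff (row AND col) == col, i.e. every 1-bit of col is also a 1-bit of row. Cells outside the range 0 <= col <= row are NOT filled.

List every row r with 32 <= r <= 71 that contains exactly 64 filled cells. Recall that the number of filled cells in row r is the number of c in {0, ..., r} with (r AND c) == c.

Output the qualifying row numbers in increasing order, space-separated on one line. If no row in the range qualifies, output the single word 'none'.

Row r has 2^popcount(r) filled cells, so we need popcount(r) = log2(64) = 6.
Scan r = 32..71 and keep those with exactly 6 one-bits:
r=32=100000 popcount=1 -> skip
r=33=100001 popcount=2 -> skip
r=34=100010 popcount=2 -> skip
r=35=100011 popcount=3 -> skip
r=36=100100 popcount=2 -> skip
r=37=100101 popcount=3 -> skip
r=38=100110 popcount=3 -> skip
r=39=100111 popcount=4 -> skip
r=40=101000 popcount=2 -> skip
r=41=101001 popcount=3 -> skip
r=42=101010 popcount=3 -> skip
r=43=101011 popcount=4 -> skip
r=44=101100 popcount=3 -> skip
r=45=101101 popcount=4 -> skip
r=46=101110 popcount=4 -> skip
r=47=101111 popcount=5 -> skip
r=48=110000 popcount=2 -> skip
r=49=110001 popcount=3 -> skip
r=50=110010 popcount=3 -> skip
r=51=110011 popcount=4 -> skip
r=52=110100 popcount=3 -> skip
r=53=110101 popcount=4 -> skip
r=54=110110 popcount=4 -> skip
r=55=110111 popcount=5 -> skip
r=56=111000 popcount=3 -> skip
r=57=111001 popcount=4 -> skip
r=58=111010 popcount=4 -> skip
r=59=111011 popcount=5 -> skip
r=60=111100 popcount=4 -> skip
r=61=111101 popcount=5 -> skip
r=62=111110 popcount=5 -> skip
r=63=111111 popcount=6 -> KEEP
r=64=1000000 popcount=1 -> skip
r=65=1000001 popcount=2 -> skip
r=66=1000010 popcount=2 -> skip
r=67=1000011 popcount=3 -> skip
r=68=1000100 popcount=2 -> skip
r=69=1000101 popcount=3 -> skip
r=70=1000110 popcount=3 -> skip
r=71=1000111 popcount=4 -> skip
Kept rows: 63

Answer: 63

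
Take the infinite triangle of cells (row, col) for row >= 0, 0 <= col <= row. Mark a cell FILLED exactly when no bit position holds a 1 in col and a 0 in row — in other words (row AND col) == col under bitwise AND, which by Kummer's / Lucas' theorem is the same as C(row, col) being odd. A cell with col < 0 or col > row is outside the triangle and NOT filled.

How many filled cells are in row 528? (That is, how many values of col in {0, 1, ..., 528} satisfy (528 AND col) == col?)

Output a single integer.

528 in binary = 1000010000
popcount(528) = number of 1-bits in 1000010000 = 2
A col c satisfies (528 AND c) == c iff every set bit of c is also set in 528; each of the 2 set bits of 528 can independently be on or off in c.
count = 2^2 = 4

Answer: 4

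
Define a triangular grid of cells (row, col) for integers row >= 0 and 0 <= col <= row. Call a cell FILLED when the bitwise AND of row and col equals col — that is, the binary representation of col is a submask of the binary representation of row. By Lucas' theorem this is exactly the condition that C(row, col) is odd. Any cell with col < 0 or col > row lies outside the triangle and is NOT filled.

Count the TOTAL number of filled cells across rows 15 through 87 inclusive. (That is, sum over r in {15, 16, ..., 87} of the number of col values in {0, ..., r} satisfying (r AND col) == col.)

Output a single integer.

r15=1111 pc4: +16 =16
r16=10000 pc1: +2 =18
r17=10001 pc2: +4 =22
r18=10010 pc2: +4 =26
r19=10011 pc3: +8 =34
r20=10100 pc2: +4 =38
r21=10101 pc3: +8 =46
r22=10110 pc3: +8 =54
r23=10111 pc4: +16 =70
r24=11000 pc2: +4 =74
r25=11001 pc3: +8 =82
r26=11010 pc3: +8 =90
r27=11011 pc4: +16 =106
r28=11100 pc3: +8 =114
r29=11101 pc4: +16 =130
r30=11110 pc4: +16 =146
r31=11111 pc5: +32 =178
r32=100000 pc1: +2 =180
r33=100001 pc2: +4 =184
r34=100010 pc2: +4 =188
r35=100011 pc3: +8 =196
r36=100100 pc2: +4 =200
r37=100101 pc3: +8 =208
r38=100110 pc3: +8 =216
r39=100111 pc4: +16 =232
r40=101000 pc2: +4 =236
r41=101001 pc3: +8 =244
r42=101010 pc3: +8 =252
r43=101011 pc4: +16 =268
r44=101100 pc3: +8 =276
r45=101101 pc4: +16 =292
r46=101110 pc4: +16 =308
r47=101111 pc5: +32 =340
r48=110000 pc2: +4 =344
r49=110001 pc3: +8 =352
r50=110010 pc3: +8 =360
r51=110011 pc4: +16 =376
r52=110100 pc3: +8 =384
r53=110101 pc4: +16 =400
r54=110110 pc4: +16 =416
r55=110111 pc5: +32 =448
r56=111000 pc3: +8 =456
r57=111001 pc4: +16 =472
r58=111010 pc4: +16 =488
r59=111011 pc5: +32 =520
r60=111100 pc4: +16 =536
r61=111101 pc5: +32 =568
r62=111110 pc5: +32 =600
r63=111111 pc6: +64 =664
r64=1000000 pc1: +2 =666
r65=1000001 pc2: +4 =670
r66=1000010 pc2: +4 =674
r67=1000011 pc3: +8 =682
r68=1000100 pc2: +4 =686
r69=1000101 pc3: +8 =694
r70=1000110 pc3: +8 =702
r71=1000111 pc4: +16 =718
r72=1001000 pc2: +4 =722
r73=1001001 pc3: +8 =730
r74=1001010 pc3: +8 =738
r75=1001011 pc4: +16 =754
r76=1001100 pc3: +8 =762
r77=1001101 pc4: +16 =778
r78=1001110 pc4: +16 =794
r79=1001111 pc5: +32 =826
r80=1010000 pc2: +4 =830
r81=1010001 pc3: +8 =838
r82=1010010 pc3: +8 =846
r83=1010011 pc4: +16 =862
r84=1010100 pc3: +8 =870
r85=1010101 pc4: +16 =886
r86=1010110 pc4: +16 =902
r87=1010111 pc5: +32 =934

Answer: 934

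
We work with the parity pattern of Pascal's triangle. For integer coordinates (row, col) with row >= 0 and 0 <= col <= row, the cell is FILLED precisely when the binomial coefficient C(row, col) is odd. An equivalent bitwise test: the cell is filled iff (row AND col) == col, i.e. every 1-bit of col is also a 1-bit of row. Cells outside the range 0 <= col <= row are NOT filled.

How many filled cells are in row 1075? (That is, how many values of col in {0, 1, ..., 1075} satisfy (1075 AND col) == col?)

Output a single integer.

Answer: 32

Derivation:
1075 in binary = 10000110011
popcount(1075) = number of 1-bits in 10000110011 = 5
A col c satisfies (1075 AND c) == c iff every set bit of c is also set in 1075; each of the 5 set bits of 1075 can independently be on or off in c.
count = 2^5 = 32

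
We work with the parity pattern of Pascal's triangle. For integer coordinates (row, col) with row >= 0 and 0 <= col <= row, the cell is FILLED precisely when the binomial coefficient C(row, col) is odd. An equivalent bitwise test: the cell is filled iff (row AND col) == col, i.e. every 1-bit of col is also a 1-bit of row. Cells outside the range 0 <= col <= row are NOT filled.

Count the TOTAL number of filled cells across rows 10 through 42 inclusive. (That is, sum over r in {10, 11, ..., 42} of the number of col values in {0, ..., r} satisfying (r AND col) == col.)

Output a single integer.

r10=1010 pc2: +4 =4
r11=1011 pc3: +8 =12
r12=1100 pc2: +4 =16
r13=1101 pc3: +8 =24
r14=1110 pc3: +8 =32
r15=1111 pc4: +16 =48
r16=10000 pc1: +2 =50
r17=10001 pc2: +4 =54
r18=10010 pc2: +4 =58
r19=10011 pc3: +8 =66
r20=10100 pc2: +4 =70
r21=10101 pc3: +8 =78
r22=10110 pc3: +8 =86
r23=10111 pc4: +16 =102
r24=11000 pc2: +4 =106
r25=11001 pc3: +8 =114
r26=11010 pc3: +8 =122
r27=11011 pc4: +16 =138
r28=11100 pc3: +8 =146
r29=11101 pc4: +16 =162
r30=11110 pc4: +16 =178
r31=11111 pc5: +32 =210
r32=100000 pc1: +2 =212
r33=100001 pc2: +4 =216
r34=100010 pc2: +4 =220
r35=100011 pc3: +8 =228
r36=100100 pc2: +4 =232
r37=100101 pc3: +8 =240
r38=100110 pc3: +8 =248
r39=100111 pc4: +16 =264
r40=101000 pc2: +4 =268
r41=101001 pc3: +8 =276
r42=101010 pc3: +8 =284

Answer: 284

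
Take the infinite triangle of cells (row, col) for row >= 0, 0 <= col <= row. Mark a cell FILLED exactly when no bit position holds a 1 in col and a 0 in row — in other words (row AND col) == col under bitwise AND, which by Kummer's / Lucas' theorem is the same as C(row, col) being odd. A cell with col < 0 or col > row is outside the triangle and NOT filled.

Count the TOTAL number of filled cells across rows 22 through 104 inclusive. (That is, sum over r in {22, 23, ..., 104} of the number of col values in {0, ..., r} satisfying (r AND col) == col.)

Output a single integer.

Answer: 1220

Derivation:
r22=10110 pc3: +8 =8
r23=10111 pc4: +16 =24
r24=11000 pc2: +4 =28
r25=11001 pc3: +8 =36
r26=11010 pc3: +8 =44
r27=11011 pc4: +16 =60
r28=11100 pc3: +8 =68
r29=11101 pc4: +16 =84
r30=11110 pc4: +16 =100
r31=11111 pc5: +32 =132
r32=100000 pc1: +2 =134
r33=100001 pc2: +4 =138
r34=100010 pc2: +4 =142
r35=100011 pc3: +8 =150
r36=100100 pc2: +4 =154
r37=100101 pc3: +8 =162
r38=100110 pc3: +8 =170
r39=100111 pc4: +16 =186
r40=101000 pc2: +4 =190
r41=101001 pc3: +8 =198
r42=101010 pc3: +8 =206
r43=101011 pc4: +16 =222
r44=101100 pc3: +8 =230
r45=101101 pc4: +16 =246
r46=101110 pc4: +16 =262
r47=101111 pc5: +32 =294
r48=110000 pc2: +4 =298
r49=110001 pc3: +8 =306
r50=110010 pc3: +8 =314
r51=110011 pc4: +16 =330
r52=110100 pc3: +8 =338
r53=110101 pc4: +16 =354
r54=110110 pc4: +16 =370
r55=110111 pc5: +32 =402
r56=111000 pc3: +8 =410
r57=111001 pc4: +16 =426
r58=111010 pc4: +16 =442
r59=111011 pc5: +32 =474
r60=111100 pc4: +16 =490
r61=111101 pc5: +32 =522
r62=111110 pc5: +32 =554
r63=111111 pc6: +64 =618
r64=1000000 pc1: +2 =620
r65=1000001 pc2: +4 =624
r66=1000010 pc2: +4 =628
r67=1000011 pc3: +8 =636
r68=1000100 pc2: +4 =640
r69=1000101 pc3: +8 =648
r70=1000110 pc3: +8 =656
r71=1000111 pc4: +16 =672
r72=1001000 pc2: +4 =676
r73=1001001 pc3: +8 =684
r74=1001010 pc3: +8 =692
r75=1001011 pc4: +16 =708
r76=1001100 pc3: +8 =716
r77=1001101 pc4: +16 =732
r78=1001110 pc4: +16 =748
r79=1001111 pc5: +32 =780
r80=1010000 pc2: +4 =784
r81=1010001 pc3: +8 =792
r82=1010010 pc3: +8 =800
r83=1010011 pc4: +16 =816
r84=1010100 pc3: +8 =824
r85=1010101 pc4: +16 =840
r86=1010110 pc4: +16 =856
r87=1010111 pc5: +32 =888
r88=1011000 pc3: +8 =896
r89=1011001 pc4: +16 =912
r90=1011010 pc4: +16 =928
r91=1011011 pc5: +32 =960
r92=1011100 pc4: +16 =976
r93=1011101 pc5: +32 =1008
r94=1011110 pc5: +32 =1040
r95=1011111 pc6: +64 =1104
r96=1100000 pc2: +4 =1108
r97=1100001 pc3: +8 =1116
r98=1100010 pc3: +8 =1124
r99=1100011 pc4: +16 =1140
r100=1100100 pc3: +8 =1148
r101=1100101 pc4: +16 =1164
r102=1100110 pc4: +16 =1180
r103=1100111 pc5: +32 =1212
r104=1101000 pc3: +8 =1220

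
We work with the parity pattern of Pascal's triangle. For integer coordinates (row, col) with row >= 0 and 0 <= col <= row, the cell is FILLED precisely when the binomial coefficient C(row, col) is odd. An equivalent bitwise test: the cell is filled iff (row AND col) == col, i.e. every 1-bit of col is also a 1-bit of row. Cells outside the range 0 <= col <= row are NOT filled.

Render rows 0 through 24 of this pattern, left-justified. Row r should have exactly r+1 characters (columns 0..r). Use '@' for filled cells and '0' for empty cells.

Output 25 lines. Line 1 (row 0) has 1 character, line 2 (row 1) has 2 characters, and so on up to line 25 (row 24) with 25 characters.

r0=0: @
r1=1: @@
r2=10: @0@
r3=11: @@@@
r4=100: @000@
r5=101: @@00@@
r6=110: @0@0@0@
r7=111: @@@@@@@@
r8=1000: @0000000@
r9=1001: @@000000@@
r10=1010: @0@00000@0@
r11=1011: @@@@0000@@@@
r12=1100: @000@000@000@
r13=1101: @@00@@00@@00@@
r14=1110: @0@0@0@0@0@0@0@
r15=1111: @@@@@@@@@@@@@@@@
r16=10000: @000000000000000@
r17=10001: @@00000000000000@@
r18=10010: @0@0000000000000@0@
r19=10011: @@@@000000000000@@@@
r20=10100: @000@00000000000@000@
r21=10101: @@00@@0000000000@@00@@
r22=10110: @0@0@0@000000000@0@0@0@
r23=10111: @@@@@@@@00000000@@@@@@@@
r24=11000: @0000000@0000000@0000000@

Answer: @
@@
@0@
@@@@
@000@
@@00@@
@0@0@0@
@@@@@@@@
@0000000@
@@000000@@
@0@00000@0@
@@@@0000@@@@
@000@000@000@
@@00@@00@@00@@
@0@0@0@0@0@0@0@
@@@@@@@@@@@@@@@@
@000000000000000@
@@00000000000000@@
@0@0000000000000@0@
@@@@000000000000@@@@
@000@00000000000@000@
@@00@@0000000000@@00@@
@0@0@0@000000000@0@0@0@
@@@@@@@@00000000@@@@@@@@
@0000000@0000000@0000000@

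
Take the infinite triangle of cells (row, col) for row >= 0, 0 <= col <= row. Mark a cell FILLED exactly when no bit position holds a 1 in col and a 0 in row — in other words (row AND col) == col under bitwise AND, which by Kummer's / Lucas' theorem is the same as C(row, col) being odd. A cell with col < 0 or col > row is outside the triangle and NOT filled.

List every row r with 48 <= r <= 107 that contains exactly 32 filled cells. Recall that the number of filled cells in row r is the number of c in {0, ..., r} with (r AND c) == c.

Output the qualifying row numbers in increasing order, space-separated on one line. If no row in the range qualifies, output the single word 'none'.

Answer: 55 59 61 62 79 87 91 93 94 103 107

Derivation:
Row r has 2^popcount(r) filled cells, so we need popcount(r) = log2(32) = 5.
Scan r = 48..107 and keep those with exactly 5 one-bits:
r=48=110000 popcount=2 -> skip
r=49=110001 popcount=3 -> skip
r=50=110010 popcount=3 -> skip
r=51=110011 popcount=4 -> skip
r=52=110100 popcount=3 -> skip
r=53=110101 popcount=4 -> skip
r=54=110110 popcount=4 -> skip
r=55=110111 popcount=5 -> KEEP
r=56=111000 popcount=3 -> skip
r=57=111001 popcount=4 -> skip
r=58=111010 popcount=4 -> skip
r=59=111011 popcount=5 -> KEEP
r=60=111100 popcount=4 -> skip
r=61=111101 popcount=5 -> KEEP
r=62=111110 popcount=5 -> KEEP
r=63=111111 popcount=6 -> skip
r=64=1000000 popcount=1 -> skip
r=65=1000001 popcount=2 -> skip
r=66=1000010 popcount=2 -> skip
r=67=1000011 popcount=3 -> skip
r=68=1000100 popcount=2 -> skip
r=69=1000101 popcount=3 -> skip
r=70=1000110 popcount=3 -> skip
r=71=1000111 popcount=4 -> skip
r=72=1001000 popcount=2 -> skip
r=73=1001001 popcount=3 -> skip
r=74=1001010 popcount=3 -> skip
r=75=1001011 popcount=4 -> skip
r=76=1001100 popcount=3 -> skip
r=77=1001101 popcount=4 -> skip
r=78=1001110 popcount=4 -> skip
r=79=1001111 popcount=5 -> KEEP
r=80=1010000 popcount=2 -> skip
r=81=1010001 popcount=3 -> skip
r=82=1010010 popcount=3 -> skip
r=83=1010011 popcount=4 -> skip
r=84=1010100 popcount=3 -> skip
r=85=1010101 popcount=4 -> skip
r=86=1010110 popcount=4 -> skip
r=87=1010111 popcount=5 -> KEEP
r=88=1011000 popcount=3 -> skip
r=89=1011001 popcount=4 -> skip
r=90=1011010 popcount=4 -> skip
r=91=1011011 popcount=5 -> KEEP
r=92=1011100 popcount=4 -> skip
r=93=1011101 popcount=5 -> KEEP
r=94=1011110 popcount=5 -> KEEP
r=95=1011111 popcount=6 -> skip
r=96=1100000 popcount=2 -> skip
r=97=1100001 popcount=3 -> skip
r=98=1100010 popcount=3 -> skip
r=99=1100011 popcount=4 -> skip
r=100=1100100 popcount=3 -> skip
r=101=1100101 popcount=4 -> skip
r=102=1100110 popcount=4 -> skip
r=103=1100111 popcount=5 -> KEEP
r=104=1101000 popcount=3 -> skip
r=105=1101001 popcount=4 -> skip
r=106=1101010 popcount=4 -> skip
r=107=1101011 popcount=5 -> KEEP
Kept rows: 55 59 61 62 79 87 91 93 94 103 107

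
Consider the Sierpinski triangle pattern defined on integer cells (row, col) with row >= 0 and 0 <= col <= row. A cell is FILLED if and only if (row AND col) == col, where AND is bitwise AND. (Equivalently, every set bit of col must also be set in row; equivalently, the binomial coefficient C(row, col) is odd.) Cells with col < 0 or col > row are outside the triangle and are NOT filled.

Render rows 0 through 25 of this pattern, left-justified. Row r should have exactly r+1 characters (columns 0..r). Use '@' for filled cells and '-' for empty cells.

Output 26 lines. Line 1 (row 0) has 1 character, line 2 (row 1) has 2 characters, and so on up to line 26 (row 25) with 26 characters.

Answer: @
@@
@-@
@@@@
@---@
@@--@@
@-@-@-@
@@@@@@@@
@-------@
@@------@@
@-@-----@-@
@@@@----@@@@
@---@---@---@
@@--@@--@@--@@
@-@-@-@-@-@-@-@
@@@@@@@@@@@@@@@@
@---------------@
@@--------------@@
@-@-------------@-@
@@@@------------@@@@
@---@-----------@---@
@@--@@----------@@--@@
@-@-@-@---------@-@-@-@
@@@@@@@@--------@@@@@@@@
@-------@-------@-------@
@@------@@------@@------@@

Derivation:
r0=0: @
r1=1: @@
r2=10: @-@
r3=11: @@@@
r4=100: @---@
r5=101: @@--@@
r6=110: @-@-@-@
r7=111: @@@@@@@@
r8=1000: @-------@
r9=1001: @@------@@
r10=1010: @-@-----@-@
r11=1011: @@@@----@@@@
r12=1100: @---@---@---@
r13=1101: @@--@@--@@--@@
r14=1110: @-@-@-@-@-@-@-@
r15=1111: @@@@@@@@@@@@@@@@
r16=10000: @---------------@
r17=10001: @@--------------@@
r18=10010: @-@-------------@-@
r19=10011: @@@@------------@@@@
r20=10100: @---@-----------@---@
r21=10101: @@--@@----------@@--@@
r22=10110: @-@-@-@---------@-@-@-@
r23=10111: @@@@@@@@--------@@@@@@@@
r24=11000: @-------@-------@-------@
r25=11001: @@------@@------@@------@@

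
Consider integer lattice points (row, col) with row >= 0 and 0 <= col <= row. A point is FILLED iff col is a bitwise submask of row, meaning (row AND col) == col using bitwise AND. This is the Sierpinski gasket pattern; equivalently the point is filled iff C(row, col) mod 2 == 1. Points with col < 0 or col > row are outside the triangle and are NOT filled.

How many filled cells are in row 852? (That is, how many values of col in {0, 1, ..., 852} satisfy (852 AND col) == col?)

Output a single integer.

Answer: 32

Derivation:
852 in binary = 1101010100
popcount(852) = number of 1-bits in 1101010100 = 5
A col c satisfies (852 AND c) == c iff every set bit of c is also set in 852; each of the 5 set bits of 852 can independently be on or off in c.
count = 2^5 = 32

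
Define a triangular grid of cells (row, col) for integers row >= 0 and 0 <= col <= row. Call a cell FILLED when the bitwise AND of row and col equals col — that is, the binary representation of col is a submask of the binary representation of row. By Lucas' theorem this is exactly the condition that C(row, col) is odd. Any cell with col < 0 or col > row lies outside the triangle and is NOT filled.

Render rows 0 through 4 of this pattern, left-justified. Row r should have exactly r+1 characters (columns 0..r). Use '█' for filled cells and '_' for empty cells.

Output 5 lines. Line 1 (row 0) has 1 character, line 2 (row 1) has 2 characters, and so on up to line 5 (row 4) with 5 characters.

r0=0: █
r1=1: ██
r2=10: █_█
r3=11: ████
r4=100: █___█

Answer: █
██
█_█
████
█___█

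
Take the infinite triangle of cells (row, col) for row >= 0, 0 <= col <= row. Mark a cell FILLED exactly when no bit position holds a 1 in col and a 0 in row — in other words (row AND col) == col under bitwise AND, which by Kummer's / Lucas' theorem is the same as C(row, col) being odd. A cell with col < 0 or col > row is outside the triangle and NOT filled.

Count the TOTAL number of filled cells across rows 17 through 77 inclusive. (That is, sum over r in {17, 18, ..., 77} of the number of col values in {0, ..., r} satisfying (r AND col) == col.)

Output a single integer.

Answer: 760

Derivation:
r17=10001 pc2: +4 =4
r18=10010 pc2: +4 =8
r19=10011 pc3: +8 =16
r20=10100 pc2: +4 =20
r21=10101 pc3: +8 =28
r22=10110 pc3: +8 =36
r23=10111 pc4: +16 =52
r24=11000 pc2: +4 =56
r25=11001 pc3: +8 =64
r26=11010 pc3: +8 =72
r27=11011 pc4: +16 =88
r28=11100 pc3: +8 =96
r29=11101 pc4: +16 =112
r30=11110 pc4: +16 =128
r31=11111 pc5: +32 =160
r32=100000 pc1: +2 =162
r33=100001 pc2: +4 =166
r34=100010 pc2: +4 =170
r35=100011 pc3: +8 =178
r36=100100 pc2: +4 =182
r37=100101 pc3: +8 =190
r38=100110 pc3: +8 =198
r39=100111 pc4: +16 =214
r40=101000 pc2: +4 =218
r41=101001 pc3: +8 =226
r42=101010 pc3: +8 =234
r43=101011 pc4: +16 =250
r44=101100 pc3: +8 =258
r45=101101 pc4: +16 =274
r46=101110 pc4: +16 =290
r47=101111 pc5: +32 =322
r48=110000 pc2: +4 =326
r49=110001 pc3: +8 =334
r50=110010 pc3: +8 =342
r51=110011 pc4: +16 =358
r52=110100 pc3: +8 =366
r53=110101 pc4: +16 =382
r54=110110 pc4: +16 =398
r55=110111 pc5: +32 =430
r56=111000 pc3: +8 =438
r57=111001 pc4: +16 =454
r58=111010 pc4: +16 =470
r59=111011 pc5: +32 =502
r60=111100 pc4: +16 =518
r61=111101 pc5: +32 =550
r62=111110 pc5: +32 =582
r63=111111 pc6: +64 =646
r64=1000000 pc1: +2 =648
r65=1000001 pc2: +4 =652
r66=1000010 pc2: +4 =656
r67=1000011 pc3: +8 =664
r68=1000100 pc2: +4 =668
r69=1000101 pc3: +8 =676
r70=1000110 pc3: +8 =684
r71=1000111 pc4: +16 =700
r72=1001000 pc2: +4 =704
r73=1001001 pc3: +8 =712
r74=1001010 pc3: +8 =720
r75=1001011 pc4: +16 =736
r76=1001100 pc3: +8 =744
r77=1001101 pc4: +16 =760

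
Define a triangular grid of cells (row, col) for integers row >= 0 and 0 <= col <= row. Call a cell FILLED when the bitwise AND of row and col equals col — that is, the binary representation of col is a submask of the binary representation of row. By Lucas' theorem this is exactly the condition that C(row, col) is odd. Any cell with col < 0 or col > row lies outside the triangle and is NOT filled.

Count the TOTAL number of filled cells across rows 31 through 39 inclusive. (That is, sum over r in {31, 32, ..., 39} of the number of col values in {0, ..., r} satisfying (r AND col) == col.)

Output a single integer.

Answer: 86

Derivation:
r31=11111 pc5: +32 =32
r32=100000 pc1: +2 =34
r33=100001 pc2: +4 =38
r34=100010 pc2: +4 =42
r35=100011 pc3: +8 =50
r36=100100 pc2: +4 =54
r37=100101 pc3: +8 =62
r38=100110 pc3: +8 =70
r39=100111 pc4: +16 =86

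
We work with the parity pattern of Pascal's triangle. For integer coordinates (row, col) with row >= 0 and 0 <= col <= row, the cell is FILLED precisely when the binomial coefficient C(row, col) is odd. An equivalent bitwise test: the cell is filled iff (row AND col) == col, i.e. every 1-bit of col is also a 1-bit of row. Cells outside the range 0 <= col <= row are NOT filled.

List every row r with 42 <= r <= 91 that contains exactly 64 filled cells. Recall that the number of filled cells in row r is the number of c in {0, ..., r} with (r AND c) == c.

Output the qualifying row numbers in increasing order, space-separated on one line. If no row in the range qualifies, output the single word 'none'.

Row r has 2^popcount(r) filled cells, so we need popcount(r) = log2(64) = 6.
Scan r = 42..91 and keep those with exactly 6 one-bits:
r=42=101010 popcount=3 -> skip
r=43=101011 popcount=4 -> skip
r=44=101100 popcount=3 -> skip
r=45=101101 popcount=4 -> skip
r=46=101110 popcount=4 -> skip
r=47=101111 popcount=5 -> skip
r=48=110000 popcount=2 -> skip
r=49=110001 popcount=3 -> skip
r=50=110010 popcount=3 -> skip
r=51=110011 popcount=4 -> skip
r=52=110100 popcount=3 -> skip
r=53=110101 popcount=4 -> skip
r=54=110110 popcount=4 -> skip
r=55=110111 popcount=5 -> skip
r=56=111000 popcount=3 -> skip
r=57=111001 popcount=4 -> skip
r=58=111010 popcount=4 -> skip
r=59=111011 popcount=5 -> skip
r=60=111100 popcount=4 -> skip
r=61=111101 popcount=5 -> skip
r=62=111110 popcount=5 -> skip
r=63=111111 popcount=6 -> KEEP
r=64=1000000 popcount=1 -> skip
r=65=1000001 popcount=2 -> skip
r=66=1000010 popcount=2 -> skip
r=67=1000011 popcount=3 -> skip
r=68=1000100 popcount=2 -> skip
r=69=1000101 popcount=3 -> skip
r=70=1000110 popcount=3 -> skip
r=71=1000111 popcount=4 -> skip
r=72=1001000 popcount=2 -> skip
r=73=1001001 popcount=3 -> skip
r=74=1001010 popcount=3 -> skip
r=75=1001011 popcount=4 -> skip
r=76=1001100 popcount=3 -> skip
r=77=1001101 popcount=4 -> skip
r=78=1001110 popcount=4 -> skip
r=79=1001111 popcount=5 -> skip
r=80=1010000 popcount=2 -> skip
r=81=1010001 popcount=3 -> skip
r=82=1010010 popcount=3 -> skip
r=83=1010011 popcount=4 -> skip
r=84=1010100 popcount=3 -> skip
r=85=1010101 popcount=4 -> skip
r=86=1010110 popcount=4 -> skip
r=87=1010111 popcount=5 -> skip
r=88=1011000 popcount=3 -> skip
r=89=1011001 popcount=4 -> skip
r=90=1011010 popcount=4 -> skip
r=91=1011011 popcount=5 -> skip
Kept rows: 63

Answer: 63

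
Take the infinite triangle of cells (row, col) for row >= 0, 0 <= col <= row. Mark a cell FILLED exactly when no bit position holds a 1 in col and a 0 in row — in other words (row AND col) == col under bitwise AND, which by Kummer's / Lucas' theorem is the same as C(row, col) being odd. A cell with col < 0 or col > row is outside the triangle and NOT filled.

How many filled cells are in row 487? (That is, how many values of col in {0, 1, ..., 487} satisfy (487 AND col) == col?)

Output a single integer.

Answer: 128

Derivation:
487 in binary = 111100111
popcount(487) = number of 1-bits in 111100111 = 7
A col c satisfies (487 AND c) == c iff every set bit of c is also set in 487; each of the 7 set bits of 487 can independently be on or off in c.
count = 2^7 = 128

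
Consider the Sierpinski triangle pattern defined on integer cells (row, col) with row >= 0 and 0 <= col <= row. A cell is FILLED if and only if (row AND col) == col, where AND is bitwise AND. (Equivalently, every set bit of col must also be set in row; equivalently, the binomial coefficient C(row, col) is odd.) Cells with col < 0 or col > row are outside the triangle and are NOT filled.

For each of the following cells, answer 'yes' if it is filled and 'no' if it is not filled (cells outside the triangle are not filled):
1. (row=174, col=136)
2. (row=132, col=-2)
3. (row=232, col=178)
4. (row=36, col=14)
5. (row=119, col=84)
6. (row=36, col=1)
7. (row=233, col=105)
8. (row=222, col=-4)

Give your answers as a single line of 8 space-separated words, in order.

Answer: yes no no no yes no yes no

Derivation:
(174,136): row=0b10101110, col=0b10001000, row AND col = 0b10001000 = 136; 136 == 136 -> filled
(132,-2): col outside [0, 132] -> not filled
(232,178): row=0b11101000, col=0b10110010, row AND col = 0b10100000 = 160; 160 != 178 -> empty
(36,14): row=0b100100, col=0b1110, row AND col = 0b100 = 4; 4 != 14 -> empty
(119,84): row=0b1110111, col=0b1010100, row AND col = 0b1010100 = 84; 84 == 84 -> filled
(36,1): row=0b100100, col=0b1, row AND col = 0b0 = 0; 0 != 1 -> empty
(233,105): row=0b11101001, col=0b1101001, row AND col = 0b1101001 = 105; 105 == 105 -> filled
(222,-4): col outside [0, 222] -> not filled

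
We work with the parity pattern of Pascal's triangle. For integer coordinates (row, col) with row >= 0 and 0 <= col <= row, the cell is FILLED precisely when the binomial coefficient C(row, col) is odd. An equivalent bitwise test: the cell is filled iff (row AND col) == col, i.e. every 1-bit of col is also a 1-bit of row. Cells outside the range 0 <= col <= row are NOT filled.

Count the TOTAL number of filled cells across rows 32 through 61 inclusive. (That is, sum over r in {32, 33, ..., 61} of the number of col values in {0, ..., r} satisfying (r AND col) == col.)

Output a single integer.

r32=100000 pc1: +2 =2
r33=100001 pc2: +4 =6
r34=100010 pc2: +4 =10
r35=100011 pc3: +8 =18
r36=100100 pc2: +4 =22
r37=100101 pc3: +8 =30
r38=100110 pc3: +8 =38
r39=100111 pc4: +16 =54
r40=101000 pc2: +4 =58
r41=101001 pc3: +8 =66
r42=101010 pc3: +8 =74
r43=101011 pc4: +16 =90
r44=101100 pc3: +8 =98
r45=101101 pc4: +16 =114
r46=101110 pc4: +16 =130
r47=101111 pc5: +32 =162
r48=110000 pc2: +4 =166
r49=110001 pc3: +8 =174
r50=110010 pc3: +8 =182
r51=110011 pc4: +16 =198
r52=110100 pc3: +8 =206
r53=110101 pc4: +16 =222
r54=110110 pc4: +16 =238
r55=110111 pc5: +32 =270
r56=111000 pc3: +8 =278
r57=111001 pc4: +16 =294
r58=111010 pc4: +16 =310
r59=111011 pc5: +32 =342
r60=111100 pc4: +16 =358
r61=111101 pc5: +32 =390

Answer: 390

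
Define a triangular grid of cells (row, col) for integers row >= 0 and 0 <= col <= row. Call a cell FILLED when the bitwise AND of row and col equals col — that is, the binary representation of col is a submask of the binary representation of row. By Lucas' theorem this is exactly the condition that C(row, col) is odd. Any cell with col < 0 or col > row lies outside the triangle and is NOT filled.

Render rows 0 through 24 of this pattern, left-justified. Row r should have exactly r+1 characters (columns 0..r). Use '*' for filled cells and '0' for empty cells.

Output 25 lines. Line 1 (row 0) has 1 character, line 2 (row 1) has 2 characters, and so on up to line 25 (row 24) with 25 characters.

r0=0: *
r1=1: **
r2=10: *0*
r3=11: ****
r4=100: *000*
r5=101: **00**
r6=110: *0*0*0*
r7=111: ********
r8=1000: *0000000*
r9=1001: **000000**
r10=1010: *0*00000*0*
r11=1011: ****0000****
r12=1100: *000*000*000*
r13=1101: **00**00**00**
r14=1110: *0*0*0*0*0*0*0*
r15=1111: ****************
r16=10000: *000000000000000*
r17=10001: **00000000000000**
r18=10010: *0*0000000000000*0*
r19=10011: ****000000000000****
r20=10100: *000*00000000000*000*
r21=10101: **00**0000000000**00**
r22=10110: *0*0*0*000000000*0*0*0*
r23=10111: ********00000000********
r24=11000: *0000000*0000000*0000000*

Answer: *
**
*0*
****
*000*
**00**
*0*0*0*
********
*0000000*
**000000**
*0*00000*0*
****0000****
*000*000*000*
**00**00**00**
*0*0*0*0*0*0*0*
****************
*000000000000000*
**00000000000000**
*0*0000000000000*0*
****000000000000****
*000*00000000000*000*
**00**0000000000**00**
*0*0*0*000000000*0*0*0*
********00000000********
*0000000*0000000*0000000*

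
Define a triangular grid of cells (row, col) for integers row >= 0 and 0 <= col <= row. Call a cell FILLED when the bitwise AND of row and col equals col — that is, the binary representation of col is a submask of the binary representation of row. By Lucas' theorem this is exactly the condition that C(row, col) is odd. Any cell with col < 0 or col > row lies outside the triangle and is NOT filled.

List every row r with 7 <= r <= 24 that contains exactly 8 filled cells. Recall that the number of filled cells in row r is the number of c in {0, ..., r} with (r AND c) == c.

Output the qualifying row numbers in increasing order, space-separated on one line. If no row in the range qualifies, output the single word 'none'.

Row r has 2^popcount(r) filled cells, so we need popcount(r) = log2(8) = 3.
Scan r = 7..24 and keep those with exactly 3 one-bits:
r=7=111 popcount=3 -> KEEP
r=8=1000 popcount=1 -> skip
r=9=1001 popcount=2 -> skip
r=10=1010 popcount=2 -> skip
r=11=1011 popcount=3 -> KEEP
r=12=1100 popcount=2 -> skip
r=13=1101 popcount=3 -> KEEP
r=14=1110 popcount=3 -> KEEP
r=15=1111 popcount=4 -> skip
r=16=10000 popcount=1 -> skip
r=17=10001 popcount=2 -> skip
r=18=10010 popcount=2 -> skip
r=19=10011 popcount=3 -> KEEP
r=20=10100 popcount=2 -> skip
r=21=10101 popcount=3 -> KEEP
r=22=10110 popcount=3 -> KEEP
r=23=10111 popcount=4 -> skip
r=24=11000 popcount=2 -> skip
Kept rows: 7 11 13 14 19 21 22

Answer: 7 11 13 14 19 21 22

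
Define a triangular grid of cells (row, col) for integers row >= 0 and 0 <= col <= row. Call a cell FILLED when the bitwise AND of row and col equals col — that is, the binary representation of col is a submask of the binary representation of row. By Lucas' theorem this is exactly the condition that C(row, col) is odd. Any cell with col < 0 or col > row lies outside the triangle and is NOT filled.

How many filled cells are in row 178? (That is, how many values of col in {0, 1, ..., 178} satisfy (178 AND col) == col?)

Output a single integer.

Answer: 16

Derivation:
178 in binary = 10110010
popcount(178) = number of 1-bits in 10110010 = 4
A col c satisfies (178 AND c) == c iff every set bit of c is also set in 178; each of the 4 set bits of 178 can independently be on or off in c.
count = 2^4 = 16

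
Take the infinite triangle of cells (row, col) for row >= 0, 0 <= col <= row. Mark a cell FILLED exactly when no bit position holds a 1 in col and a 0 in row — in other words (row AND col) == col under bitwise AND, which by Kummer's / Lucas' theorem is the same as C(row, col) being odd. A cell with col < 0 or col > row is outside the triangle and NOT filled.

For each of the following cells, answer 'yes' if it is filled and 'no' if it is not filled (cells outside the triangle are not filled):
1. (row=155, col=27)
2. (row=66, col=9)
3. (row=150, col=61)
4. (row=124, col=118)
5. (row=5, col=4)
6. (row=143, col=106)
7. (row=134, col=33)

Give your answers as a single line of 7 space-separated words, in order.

Answer: yes no no no yes no no

Derivation:
(155,27): row=0b10011011, col=0b11011, row AND col = 0b11011 = 27; 27 == 27 -> filled
(66,9): row=0b1000010, col=0b1001, row AND col = 0b0 = 0; 0 != 9 -> empty
(150,61): row=0b10010110, col=0b111101, row AND col = 0b10100 = 20; 20 != 61 -> empty
(124,118): row=0b1111100, col=0b1110110, row AND col = 0b1110100 = 116; 116 != 118 -> empty
(5,4): row=0b101, col=0b100, row AND col = 0b100 = 4; 4 == 4 -> filled
(143,106): row=0b10001111, col=0b1101010, row AND col = 0b1010 = 10; 10 != 106 -> empty
(134,33): row=0b10000110, col=0b100001, row AND col = 0b0 = 0; 0 != 33 -> empty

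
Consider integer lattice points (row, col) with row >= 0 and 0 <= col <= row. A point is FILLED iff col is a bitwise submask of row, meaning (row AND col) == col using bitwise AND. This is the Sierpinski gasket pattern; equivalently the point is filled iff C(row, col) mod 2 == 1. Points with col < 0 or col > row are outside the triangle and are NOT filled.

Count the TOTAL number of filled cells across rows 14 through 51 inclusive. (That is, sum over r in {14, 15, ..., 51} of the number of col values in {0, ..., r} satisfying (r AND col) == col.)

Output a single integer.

r14=1110 pc3: +8 =8
r15=1111 pc4: +16 =24
r16=10000 pc1: +2 =26
r17=10001 pc2: +4 =30
r18=10010 pc2: +4 =34
r19=10011 pc3: +8 =42
r20=10100 pc2: +4 =46
r21=10101 pc3: +8 =54
r22=10110 pc3: +8 =62
r23=10111 pc4: +16 =78
r24=11000 pc2: +4 =82
r25=11001 pc3: +8 =90
r26=11010 pc3: +8 =98
r27=11011 pc4: +16 =114
r28=11100 pc3: +8 =122
r29=11101 pc4: +16 =138
r30=11110 pc4: +16 =154
r31=11111 pc5: +32 =186
r32=100000 pc1: +2 =188
r33=100001 pc2: +4 =192
r34=100010 pc2: +4 =196
r35=100011 pc3: +8 =204
r36=100100 pc2: +4 =208
r37=100101 pc3: +8 =216
r38=100110 pc3: +8 =224
r39=100111 pc4: +16 =240
r40=101000 pc2: +4 =244
r41=101001 pc3: +8 =252
r42=101010 pc3: +8 =260
r43=101011 pc4: +16 =276
r44=101100 pc3: +8 =284
r45=101101 pc4: +16 =300
r46=101110 pc4: +16 =316
r47=101111 pc5: +32 =348
r48=110000 pc2: +4 =352
r49=110001 pc3: +8 =360
r50=110010 pc3: +8 =368
r51=110011 pc4: +16 =384

Answer: 384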